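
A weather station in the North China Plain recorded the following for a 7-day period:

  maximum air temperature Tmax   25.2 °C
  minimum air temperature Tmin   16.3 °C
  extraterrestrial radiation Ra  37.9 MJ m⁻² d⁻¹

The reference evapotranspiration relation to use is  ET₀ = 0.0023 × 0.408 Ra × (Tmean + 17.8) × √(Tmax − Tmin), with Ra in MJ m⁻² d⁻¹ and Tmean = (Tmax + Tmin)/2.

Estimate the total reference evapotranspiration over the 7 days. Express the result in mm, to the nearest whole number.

Tmean = (25.2 + 16.3)/2 = 20.75 °C
0.408 Ra = 0.408 × 37.9 = 15.4632 mm/d equivalent
ET₀ = 0.0023 × 15.4632 × (20.75 + 17.8) × √8.9 = 0.0023 × 15.4632 × 38.55 × 2.9833 = 4.0902 mm/d
Over 7 days: 4.0902 × 7 = 28.631 mm

29 mm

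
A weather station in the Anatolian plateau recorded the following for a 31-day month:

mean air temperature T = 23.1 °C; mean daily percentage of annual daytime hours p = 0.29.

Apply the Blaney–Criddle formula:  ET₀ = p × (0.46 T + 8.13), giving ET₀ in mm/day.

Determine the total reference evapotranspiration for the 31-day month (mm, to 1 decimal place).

168.6 mm

ET₀ = 0.29 × (0.46 × 23.1 + 8.13) = 0.29 × 18.756 = 5.4392 mm/d
Monthly total = 5.4392 × 31 = 168.615 mm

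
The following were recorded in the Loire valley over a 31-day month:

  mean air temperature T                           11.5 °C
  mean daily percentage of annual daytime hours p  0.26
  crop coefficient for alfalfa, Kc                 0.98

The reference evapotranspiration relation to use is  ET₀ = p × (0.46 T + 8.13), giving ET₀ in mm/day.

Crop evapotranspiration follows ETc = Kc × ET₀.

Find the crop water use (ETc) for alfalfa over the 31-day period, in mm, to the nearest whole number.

ET₀ = 0.26 × (0.46 × 11.5 + 8.13) = 0.26 × 13.420 = 3.4892 mm/d
ETc = Kc × ET₀ = 0.98 × 3.4892 = 3.4194 mm/d
Over 31 days: 3.4194 × 31 = 106.001 mm

106 mm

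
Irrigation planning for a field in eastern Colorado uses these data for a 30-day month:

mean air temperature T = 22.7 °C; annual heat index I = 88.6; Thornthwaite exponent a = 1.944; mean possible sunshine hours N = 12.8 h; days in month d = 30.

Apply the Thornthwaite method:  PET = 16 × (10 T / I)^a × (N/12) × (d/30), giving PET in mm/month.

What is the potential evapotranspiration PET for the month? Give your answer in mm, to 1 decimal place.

10T/I = 10 × 22.7 / 88.6 = 2.5621
(10T/I)^a = 2.5621^1.944 = 6.2275
Uncorrected PET = 16 × 6.2275 = 99.640 mm
Correction = (N/12)(d/30) = (12.8/12)(30/30) = 1.0667
PET = 99.640 × 1.0667 = 106.286 mm/month

106.3 mm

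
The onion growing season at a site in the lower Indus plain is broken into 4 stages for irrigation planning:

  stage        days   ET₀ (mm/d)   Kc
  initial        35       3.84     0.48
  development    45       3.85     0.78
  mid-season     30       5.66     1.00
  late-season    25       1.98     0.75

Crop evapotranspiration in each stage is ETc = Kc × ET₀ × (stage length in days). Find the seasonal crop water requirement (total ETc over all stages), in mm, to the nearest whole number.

407 mm

initial: 0.48 × 3.84 × 35 = 64.51 mm
development: 0.78 × 3.85 × 45 = 135.14 mm
mid-season: 1.00 × 5.66 × 30 = 169.80 mm
late-season: 0.75 × 1.98 × 25 = 37.13 mm
Seasonal total = 406.58 mm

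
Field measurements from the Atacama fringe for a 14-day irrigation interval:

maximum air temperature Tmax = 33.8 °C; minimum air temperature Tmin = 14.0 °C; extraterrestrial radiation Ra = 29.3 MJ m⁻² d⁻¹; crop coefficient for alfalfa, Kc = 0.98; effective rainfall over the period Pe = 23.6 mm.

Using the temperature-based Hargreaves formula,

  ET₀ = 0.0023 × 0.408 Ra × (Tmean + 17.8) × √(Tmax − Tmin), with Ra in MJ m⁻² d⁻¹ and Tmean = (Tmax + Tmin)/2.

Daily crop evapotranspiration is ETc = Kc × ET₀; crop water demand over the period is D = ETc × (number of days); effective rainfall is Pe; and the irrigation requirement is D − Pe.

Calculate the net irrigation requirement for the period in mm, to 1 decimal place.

46.4 mm

Tmean = (33.8 + 14.0)/2 = 23.90 °C
0.408 Ra = 0.408 × 29.3 = 11.9544 mm/d equivalent
ET₀ = 0.0023 × 11.9544 × (23.90 + 17.8) × √19.8 = 0.0023 × 11.9544 × 41.70 × 4.4497 = 5.1018 mm/d
ETc = Kc × ET₀ = 0.98 × 5.1018 = 4.9998 mm/d
Crop demand D = ETc × 14 d = 4.9998 × 14 = 69.997 mm
D − Pe = 69.997 − 23.6 = 46.397 mm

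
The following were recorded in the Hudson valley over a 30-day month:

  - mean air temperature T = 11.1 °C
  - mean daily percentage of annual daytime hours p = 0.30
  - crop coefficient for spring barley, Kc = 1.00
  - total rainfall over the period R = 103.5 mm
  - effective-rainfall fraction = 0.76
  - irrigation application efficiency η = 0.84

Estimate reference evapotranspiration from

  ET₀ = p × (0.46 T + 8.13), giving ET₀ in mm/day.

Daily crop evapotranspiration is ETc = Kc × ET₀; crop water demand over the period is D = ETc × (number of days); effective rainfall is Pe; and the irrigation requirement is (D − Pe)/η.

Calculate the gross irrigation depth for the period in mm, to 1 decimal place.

48.2 mm

ET₀ = 0.30 × (0.46 × 11.1 + 8.13) = 0.30 × 13.236 = 3.9708 mm/d
ETc = Kc × ET₀ = 1.00 × 3.9708 = 3.9708 mm/d
Crop demand D = ETc × 30 d = 3.9708 × 30 = 119.124 mm
Pe = 0.76 × 103.5 = 78.660 mm
D − Pe = 119.124 − 78.660 = 40.464 mm
Gross irrigation = 40.464 / 0.84 = 48.171 mm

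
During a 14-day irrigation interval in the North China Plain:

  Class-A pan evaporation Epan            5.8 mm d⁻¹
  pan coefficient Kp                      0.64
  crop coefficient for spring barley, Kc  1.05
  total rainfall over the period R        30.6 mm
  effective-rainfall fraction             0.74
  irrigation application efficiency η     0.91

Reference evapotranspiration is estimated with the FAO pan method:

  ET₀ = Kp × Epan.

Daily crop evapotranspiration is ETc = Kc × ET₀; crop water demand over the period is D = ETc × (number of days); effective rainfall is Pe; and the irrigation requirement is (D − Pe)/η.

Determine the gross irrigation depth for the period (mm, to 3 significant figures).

35.1 mm

ET₀ = 0.64 × 5.8 = 3.7120 mm/d
ETc = Kc × ET₀ = 1.05 × 3.7120 = 3.8976 mm/d
Crop demand D = ETc × 14 d = 3.8976 × 14 = 54.566 mm
Pe = 0.74 × 30.6 = 22.644 mm
D − Pe = 54.566 − 22.644 = 31.922 mm
Gross irrigation = 31.922 / 0.91 = 35.079 mm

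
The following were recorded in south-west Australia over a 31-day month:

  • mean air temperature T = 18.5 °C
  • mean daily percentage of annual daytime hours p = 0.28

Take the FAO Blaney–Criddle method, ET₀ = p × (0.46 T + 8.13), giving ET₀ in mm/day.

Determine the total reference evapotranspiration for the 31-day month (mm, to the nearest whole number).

ET₀ = 0.28 × (0.46 × 18.5 + 8.13) = 0.28 × 16.640 = 4.6592 mm/d
Monthly total = 4.6592 × 31 = 144.435 mm

144 mm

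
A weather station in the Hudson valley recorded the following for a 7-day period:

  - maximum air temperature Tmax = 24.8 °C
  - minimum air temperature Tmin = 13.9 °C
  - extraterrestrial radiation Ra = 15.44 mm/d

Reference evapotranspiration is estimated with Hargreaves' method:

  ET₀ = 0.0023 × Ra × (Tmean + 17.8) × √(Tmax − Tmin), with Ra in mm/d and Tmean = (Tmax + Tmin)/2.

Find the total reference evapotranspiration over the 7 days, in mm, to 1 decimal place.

Tmean = (24.8 + 13.9)/2 = 19.35 °C
ET₀ = 0.0023 × 15.44 × (19.35 + 17.8) × √10.9 = 0.0023 × 15.44 × 37.15 × 3.3015 = 4.3556 mm/d
Over 7 days: 4.3556 × 7 = 30.489 mm

30.5 mm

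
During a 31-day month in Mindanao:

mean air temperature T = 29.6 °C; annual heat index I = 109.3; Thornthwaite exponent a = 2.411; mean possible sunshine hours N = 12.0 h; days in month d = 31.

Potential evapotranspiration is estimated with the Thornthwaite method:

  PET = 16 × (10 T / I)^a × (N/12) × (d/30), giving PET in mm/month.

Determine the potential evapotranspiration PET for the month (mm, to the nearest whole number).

183 mm

10T/I = 10 × 29.6 / 109.3 = 2.7081
(10T/I)^a = 2.7081^2.411 = 11.0447
Uncorrected PET = 16 × 11.0447 = 176.715 mm
Correction = (N/12)(d/30) = (12.0/12)(31/30) = 1.0333
PET = 176.715 × 1.0333 = 182.600 mm/month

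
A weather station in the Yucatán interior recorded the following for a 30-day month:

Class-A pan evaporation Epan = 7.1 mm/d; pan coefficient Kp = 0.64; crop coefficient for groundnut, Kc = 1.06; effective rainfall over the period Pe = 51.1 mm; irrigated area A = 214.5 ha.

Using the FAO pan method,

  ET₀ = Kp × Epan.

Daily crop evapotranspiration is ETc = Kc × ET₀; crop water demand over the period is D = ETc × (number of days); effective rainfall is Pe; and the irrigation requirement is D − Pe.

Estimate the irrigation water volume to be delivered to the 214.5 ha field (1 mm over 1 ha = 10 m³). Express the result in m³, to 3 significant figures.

ET₀ = 0.64 × 7.1 = 4.5440 mm/d
ETc = Kc × ET₀ = 1.06 × 4.5440 = 4.8166 mm/d
Crop demand D = ETc × 30 d = 4.8166 × 30 = 144.498 mm
D − Pe = 144.498 − 51.1 = 93.398 mm
Volume = 93.398 mm × 214.5 ha × 10 = 200338.7 m³

200000 m³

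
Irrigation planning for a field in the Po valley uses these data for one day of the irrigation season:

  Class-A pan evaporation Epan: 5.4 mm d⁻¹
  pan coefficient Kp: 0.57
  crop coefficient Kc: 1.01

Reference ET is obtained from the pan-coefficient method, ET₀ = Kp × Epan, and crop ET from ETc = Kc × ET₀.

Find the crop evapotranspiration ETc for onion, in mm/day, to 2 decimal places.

ET₀ = 0.57 × 5.4 = 3.0780 mm/d
ETc = Kc × ET₀ = 1.01 × 3.0780 = 3.1088 mm/d

3.11 mm/day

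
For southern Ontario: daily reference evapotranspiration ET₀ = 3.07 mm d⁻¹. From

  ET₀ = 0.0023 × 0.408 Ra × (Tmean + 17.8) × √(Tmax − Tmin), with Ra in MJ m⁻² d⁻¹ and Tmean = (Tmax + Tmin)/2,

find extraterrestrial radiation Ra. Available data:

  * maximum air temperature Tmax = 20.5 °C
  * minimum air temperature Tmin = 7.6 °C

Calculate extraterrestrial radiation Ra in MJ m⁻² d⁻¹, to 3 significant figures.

Tmean = (20.5+7.6)/2 = 14.05 °C; ΔT = 12.9
Ra = ET₀ / [0.0023 × 0.408 × (Tmean+17.8) × √ΔT]
   = 3.07 / (0.0023 × 0.408 × 31.85 × 3.5917) = 28.598 MJ m⁻² d⁻¹

28.6 MJ m⁻² d⁻¹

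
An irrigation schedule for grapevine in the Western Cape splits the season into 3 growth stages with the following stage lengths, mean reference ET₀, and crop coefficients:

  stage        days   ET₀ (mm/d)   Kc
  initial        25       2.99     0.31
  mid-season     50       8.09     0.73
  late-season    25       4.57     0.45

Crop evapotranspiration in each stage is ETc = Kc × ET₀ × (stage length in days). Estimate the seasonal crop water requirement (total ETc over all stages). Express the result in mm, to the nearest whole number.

initial: 0.31 × 2.99 × 25 = 23.17 mm
mid-season: 0.73 × 8.09 × 50 = 295.29 mm
late-season: 0.45 × 4.57 × 25 = 51.41 mm
Seasonal total = 369.87 mm

370 mm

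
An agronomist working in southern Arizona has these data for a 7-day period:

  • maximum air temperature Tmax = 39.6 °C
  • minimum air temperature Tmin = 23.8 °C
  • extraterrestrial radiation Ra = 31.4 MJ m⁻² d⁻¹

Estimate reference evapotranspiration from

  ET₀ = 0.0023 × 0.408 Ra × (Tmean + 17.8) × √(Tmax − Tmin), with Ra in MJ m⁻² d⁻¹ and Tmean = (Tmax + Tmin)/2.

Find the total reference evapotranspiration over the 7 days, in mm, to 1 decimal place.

Tmean = (39.6 + 23.8)/2 = 31.70 °C
0.408 Ra = 0.408 × 31.4 = 12.8112 mm/d equivalent
ET₀ = 0.0023 × 12.8112 × (31.70 + 17.8) × √15.8 = 0.0023 × 12.8112 × 49.50 × 3.9749 = 5.7976 mm/d
Over 7 days: 5.7976 × 7 = 40.583 mm

40.6 mm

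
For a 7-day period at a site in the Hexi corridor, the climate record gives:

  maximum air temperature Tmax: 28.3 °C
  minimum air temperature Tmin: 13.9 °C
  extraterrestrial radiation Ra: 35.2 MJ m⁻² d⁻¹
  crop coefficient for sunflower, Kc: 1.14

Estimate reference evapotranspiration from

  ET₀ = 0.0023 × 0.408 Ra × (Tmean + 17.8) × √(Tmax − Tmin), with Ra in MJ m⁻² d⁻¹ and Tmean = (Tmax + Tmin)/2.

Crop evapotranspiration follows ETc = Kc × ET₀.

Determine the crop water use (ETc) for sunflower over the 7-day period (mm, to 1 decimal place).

38.9 mm

Tmean = (28.3 + 13.9)/2 = 21.10 °C
0.408 Ra = 0.408 × 35.2 = 14.3616 mm/d equivalent
ET₀ = 0.0023 × 14.3616 × (21.10 + 17.8) × √14.4 = 0.0023 × 14.3616 × 38.90 × 3.7947 = 4.8759 mm/d
ETc = Kc × ET₀ = 1.14 × 4.8759 = 5.5585 mm/d
Over 7 days: 5.5585 × 7 = 38.910 mm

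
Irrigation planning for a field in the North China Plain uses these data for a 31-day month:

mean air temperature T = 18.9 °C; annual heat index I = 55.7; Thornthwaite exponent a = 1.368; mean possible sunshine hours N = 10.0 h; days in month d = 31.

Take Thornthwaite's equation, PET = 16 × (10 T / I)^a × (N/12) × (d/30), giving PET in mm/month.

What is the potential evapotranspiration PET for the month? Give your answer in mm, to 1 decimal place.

10T/I = 10 × 18.9 / 55.7 = 3.3932
(10T/I)^a = 3.3932^1.368 = 5.3195
Uncorrected PET = 16 × 5.3195 = 85.112 mm
Correction = (N/12)(d/30) = (10.0/12)(31/30) = 0.8611
PET = 85.112 × 0.8611 = 73.290 mm/month

73.3 mm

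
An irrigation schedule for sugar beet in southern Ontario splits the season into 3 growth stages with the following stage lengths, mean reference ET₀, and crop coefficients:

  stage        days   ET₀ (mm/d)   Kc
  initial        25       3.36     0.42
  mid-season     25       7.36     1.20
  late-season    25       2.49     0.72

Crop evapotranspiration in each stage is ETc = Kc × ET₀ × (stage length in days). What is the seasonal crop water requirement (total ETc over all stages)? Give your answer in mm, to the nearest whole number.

301 mm

initial: 0.42 × 3.36 × 25 = 35.28 mm
mid-season: 1.20 × 7.36 × 25 = 220.80 mm
late-season: 0.72 × 2.49 × 25 = 44.82 mm
Seasonal total = 300.90 mm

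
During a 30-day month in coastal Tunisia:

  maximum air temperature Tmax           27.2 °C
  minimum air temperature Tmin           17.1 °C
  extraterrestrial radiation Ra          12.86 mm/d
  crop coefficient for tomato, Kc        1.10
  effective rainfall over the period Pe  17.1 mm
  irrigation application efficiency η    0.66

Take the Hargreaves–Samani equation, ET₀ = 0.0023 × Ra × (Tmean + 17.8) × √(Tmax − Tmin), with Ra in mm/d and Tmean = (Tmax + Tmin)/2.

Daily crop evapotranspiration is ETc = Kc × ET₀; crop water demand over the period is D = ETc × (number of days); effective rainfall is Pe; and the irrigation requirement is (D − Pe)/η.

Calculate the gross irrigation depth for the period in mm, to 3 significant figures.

162 mm

Tmean = (27.2 + 17.1)/2 = 22.15 °C
ET₀ = 0.0023 × 12.86 × (22.15 + 17.8) × √10.1 = 0.0023 × 12.86 × 39.95 × 3.1780 = 3.7553 mm/d
ETc = Kc × ET₀ = 1.10 × 3.7553 = 4.1308 mm/d
Crop demand D = ETc × 30 d = 4.1308 × 30 = 123.924 mm
D − Pe = 123.924 − 17.1 = 106.824 mm
Gross irrigation = 106.824 / 0.66 = 161.855 mm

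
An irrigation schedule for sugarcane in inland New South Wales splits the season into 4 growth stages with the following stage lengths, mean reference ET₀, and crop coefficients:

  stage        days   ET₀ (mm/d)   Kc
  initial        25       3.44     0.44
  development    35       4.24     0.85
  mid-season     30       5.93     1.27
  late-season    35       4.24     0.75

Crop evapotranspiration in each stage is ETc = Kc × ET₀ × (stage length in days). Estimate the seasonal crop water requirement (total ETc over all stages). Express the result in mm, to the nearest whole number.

501 mm

initial: 0.44 × 3.44 × 25 = 37.84 mm
development: 0.85 × 4.24 × 35 = 126.14 mm
mid-season: 1.27 × 5.93 × 30 = 225.93 mm
late-season: 0.75 × 4.24 × 35 = 111.30 mm
Seasonal total = 501.21 mm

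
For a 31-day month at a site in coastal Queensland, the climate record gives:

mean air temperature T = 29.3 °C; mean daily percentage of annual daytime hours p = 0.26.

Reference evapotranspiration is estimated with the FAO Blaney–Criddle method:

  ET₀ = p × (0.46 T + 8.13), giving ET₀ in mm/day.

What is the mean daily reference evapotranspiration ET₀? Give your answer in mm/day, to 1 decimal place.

5.6 mm/day

ET₀ = 0.26 × (0.46 × 29.3 + 8.13) = 0.26 × 21.608 = 5.6181 mm/d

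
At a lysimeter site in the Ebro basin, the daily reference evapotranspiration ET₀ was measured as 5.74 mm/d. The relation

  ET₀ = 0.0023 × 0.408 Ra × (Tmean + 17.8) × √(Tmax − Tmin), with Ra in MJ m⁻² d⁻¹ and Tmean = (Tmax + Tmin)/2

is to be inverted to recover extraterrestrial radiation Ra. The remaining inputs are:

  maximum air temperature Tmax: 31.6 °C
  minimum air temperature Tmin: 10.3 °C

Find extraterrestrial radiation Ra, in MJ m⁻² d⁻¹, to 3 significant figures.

34.2 MJ m⁻² d⁻¹

Tmean = (31.6+10.3)/2 = 20.95 °C; ΔT = 21.3
Ra = ET₀ / [0.0023 × 0.408 × (Tmean+17.8) × √ΔT]
   = 5.74 / (0.0023 × 0.408 × 38.75 × 4.6152) = 34.203 MJ m⁻² d⁻¹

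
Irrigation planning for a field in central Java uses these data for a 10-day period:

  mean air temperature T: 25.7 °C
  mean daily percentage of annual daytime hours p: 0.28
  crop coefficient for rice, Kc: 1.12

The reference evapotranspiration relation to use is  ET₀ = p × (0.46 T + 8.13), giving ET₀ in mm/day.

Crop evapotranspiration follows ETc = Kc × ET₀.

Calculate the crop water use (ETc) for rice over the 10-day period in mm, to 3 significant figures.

62.6 mm

ET₀ = 0.28 × (0.46 × 25.7 + 8.13) = 0.28 × 19.952 = 5.5866 mm/d
ETc = Kc × ET₀ = 1.12 × 5.5866 = 6.2570 mm/d
Over 10 days: 6.2570 × 10 = 62.570 mm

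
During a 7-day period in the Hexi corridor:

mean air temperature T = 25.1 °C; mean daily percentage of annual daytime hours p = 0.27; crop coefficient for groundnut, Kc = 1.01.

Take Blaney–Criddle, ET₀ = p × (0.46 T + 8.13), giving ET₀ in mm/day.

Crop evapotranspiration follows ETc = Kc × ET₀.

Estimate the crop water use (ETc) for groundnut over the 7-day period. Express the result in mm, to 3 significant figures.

ET₀ = 0.27 × (0.46 × 25.1 + 8.13) = 0.27 × 19.676 = 5.3125 mm/d
ETc = Kc × ET₀ = 1.01 × 5.3125 = 5.3656 mm/d
Over 7 days: 5.3656 × 7 = 37.559 mm

37.6 mm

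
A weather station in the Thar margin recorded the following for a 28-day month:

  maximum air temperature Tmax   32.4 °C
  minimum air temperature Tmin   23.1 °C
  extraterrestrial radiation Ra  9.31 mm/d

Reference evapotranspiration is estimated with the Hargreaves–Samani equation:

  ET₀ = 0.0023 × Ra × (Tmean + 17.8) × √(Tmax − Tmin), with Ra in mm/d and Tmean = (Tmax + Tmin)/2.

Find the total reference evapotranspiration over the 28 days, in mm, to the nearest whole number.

83 mm

Tmean = (32.4 + 23.1)/2 = 27.75 °C
ET₀ = 0.0023 × 9.31 × (27.75 + 17.8) × √9.3 = 0.0023 × 9.31 × 45.55 × 3.0496 = 2.9745 mm/d
Over 28 days: 2.9745 × 28 = 83.286 mm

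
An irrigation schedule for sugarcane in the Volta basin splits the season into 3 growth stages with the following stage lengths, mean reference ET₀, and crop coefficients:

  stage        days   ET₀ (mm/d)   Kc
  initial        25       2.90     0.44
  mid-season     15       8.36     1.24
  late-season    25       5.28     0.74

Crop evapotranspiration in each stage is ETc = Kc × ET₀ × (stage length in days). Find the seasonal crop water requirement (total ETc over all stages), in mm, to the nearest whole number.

285 mm

initial: 0.44 × 2.90 × 25 = 31.90 mm
mid-season: 1.24 × 8.36 × 15 = 155.50 mm
late-season: 0.74 × 5.28 × 25 = 97.68 mm
Seasonal total = 285.08 mm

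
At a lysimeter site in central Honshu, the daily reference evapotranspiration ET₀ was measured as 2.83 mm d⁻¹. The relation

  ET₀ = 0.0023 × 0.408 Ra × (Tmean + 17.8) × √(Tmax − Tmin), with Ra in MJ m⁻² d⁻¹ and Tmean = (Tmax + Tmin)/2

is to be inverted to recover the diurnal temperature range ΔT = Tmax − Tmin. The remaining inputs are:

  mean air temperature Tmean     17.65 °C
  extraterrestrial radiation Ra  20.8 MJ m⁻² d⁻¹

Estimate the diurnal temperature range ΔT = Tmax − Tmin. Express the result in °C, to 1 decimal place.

16.7 °C

√ΔT = ET₀ / [0.0023 × 0.408 × Ra × (Tmean+17.8)] = 2.83 / (0.0023 × 8.4864 × 35.45) = 4.0900
ΔT = 4.0900² = 16.728 °C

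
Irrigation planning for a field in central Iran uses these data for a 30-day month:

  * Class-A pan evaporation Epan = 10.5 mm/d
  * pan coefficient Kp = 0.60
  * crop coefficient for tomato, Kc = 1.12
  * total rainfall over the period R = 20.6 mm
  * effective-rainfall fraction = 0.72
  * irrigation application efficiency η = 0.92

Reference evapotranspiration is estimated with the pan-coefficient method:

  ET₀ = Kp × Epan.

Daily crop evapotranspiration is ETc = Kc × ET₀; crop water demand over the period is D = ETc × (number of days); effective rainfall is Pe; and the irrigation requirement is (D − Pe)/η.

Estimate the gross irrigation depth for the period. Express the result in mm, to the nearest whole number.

214 mm

ET₀ = 0.60 × 10.5 = 6.3000 mm/d
ETc = Kc × ET₀ = 1.12 × 6.3000 = 7.0560 mm/d
Crop demand D = ETc × 30 d = 7.0560 × 30 = 211.680 mm
Pe = 0.72 × 20.6 = 14.832 mm
D − Pe = 211.680 − 14.832 = 196.848 mm
Gross irrigation = 196.848 / 0.92 = 213.965 mm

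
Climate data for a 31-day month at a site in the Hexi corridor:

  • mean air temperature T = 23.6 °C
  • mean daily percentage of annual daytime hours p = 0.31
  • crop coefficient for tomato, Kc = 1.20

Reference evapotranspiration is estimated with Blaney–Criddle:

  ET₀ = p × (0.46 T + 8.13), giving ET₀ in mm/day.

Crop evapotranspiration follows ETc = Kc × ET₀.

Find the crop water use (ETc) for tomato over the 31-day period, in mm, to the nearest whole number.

ET₀ = 0.31 × (0.46 × 23.6 + 8.13) = 0.31 × 18.986 = 5.8857 mm/d
ETc = Kc × ET₀ = 1.20 × 5.8857 = 7.0628 mm/d
Over 31 days: 7.0628 × 31 = 218.947 mm

219 mm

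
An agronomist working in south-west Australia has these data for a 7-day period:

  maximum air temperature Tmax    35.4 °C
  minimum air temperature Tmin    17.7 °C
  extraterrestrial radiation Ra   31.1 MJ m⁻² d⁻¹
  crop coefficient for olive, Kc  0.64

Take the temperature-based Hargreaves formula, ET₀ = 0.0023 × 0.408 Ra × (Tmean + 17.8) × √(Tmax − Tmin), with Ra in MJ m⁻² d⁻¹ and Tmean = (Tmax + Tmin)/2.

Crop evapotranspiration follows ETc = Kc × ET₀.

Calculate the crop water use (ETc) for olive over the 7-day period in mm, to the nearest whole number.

24 mm

Tmean = (35.4 + 17.7)/2 = 26.55 °C
0.408 Ra = 0.408 × 31.1 = 12.6888 mm/d equivalent
ET₀ = 0.0023 × 12.6888 × (26.55 + 17.8) × √17.7 = 0.0023 × 12.6888 × 44.35 × 4.2071 = 5.4453 mm/d
ETc = Kc × ET₀ = 0.64 × 5.4453 = 3.4850 mm/d
Over 7 days: 3.4850 × 7 = 24.395 mm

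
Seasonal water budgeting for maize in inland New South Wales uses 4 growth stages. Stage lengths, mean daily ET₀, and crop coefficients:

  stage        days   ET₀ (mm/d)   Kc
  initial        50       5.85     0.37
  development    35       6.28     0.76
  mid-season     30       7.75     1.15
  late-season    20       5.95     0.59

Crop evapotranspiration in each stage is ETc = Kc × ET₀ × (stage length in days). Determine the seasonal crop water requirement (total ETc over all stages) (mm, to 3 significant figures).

initial: 0.37 × 5.85 × 50 = 108.23 mm
development: 0.76 × 6.28 × 35 = 167.05 mm
mid-season: 1.15 × 7.75 × 30 = 267.38 mm
late-season: 0.59 × 5.95 × 20 = 70.21 mm
Seasonal total = 612.87 mm

613 mm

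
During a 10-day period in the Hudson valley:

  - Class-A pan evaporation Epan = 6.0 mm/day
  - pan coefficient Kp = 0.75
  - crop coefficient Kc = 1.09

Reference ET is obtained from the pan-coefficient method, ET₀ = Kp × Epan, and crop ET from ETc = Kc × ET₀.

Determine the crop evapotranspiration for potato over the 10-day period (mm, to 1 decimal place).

ET₀ = 0.75 × 6.0 = 4.5000 mm/d
ETc = Kc × ET₀ = 1.09 × 4.5000 = 4.9050 mm/d
Over 10 days: 4.9050 × 10 = 49.050 mm

49.1 mm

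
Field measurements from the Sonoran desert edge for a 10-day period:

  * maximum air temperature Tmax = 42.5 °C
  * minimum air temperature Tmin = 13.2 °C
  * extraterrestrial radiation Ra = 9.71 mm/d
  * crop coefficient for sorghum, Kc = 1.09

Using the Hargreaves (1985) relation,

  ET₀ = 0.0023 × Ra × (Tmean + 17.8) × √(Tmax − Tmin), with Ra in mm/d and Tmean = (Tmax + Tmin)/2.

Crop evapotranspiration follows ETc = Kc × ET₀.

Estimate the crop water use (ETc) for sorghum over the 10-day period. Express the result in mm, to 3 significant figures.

60.2 mm

Tmean = (42.5 + 13.2)/2 = 27.85 °C
ET₀ = 0.0023 × 9.71 × (27.85 + 17.8) × √29.3 = 0.0023 × 9.71 × 45.65 × 5.4129 = 5.5185 mm/d
ETc = Kc × ET₀ = 1.09 × 5.5185 = 6.0152 mm/d
Over 10 days: 6.0152 × 10 = 60.152 mm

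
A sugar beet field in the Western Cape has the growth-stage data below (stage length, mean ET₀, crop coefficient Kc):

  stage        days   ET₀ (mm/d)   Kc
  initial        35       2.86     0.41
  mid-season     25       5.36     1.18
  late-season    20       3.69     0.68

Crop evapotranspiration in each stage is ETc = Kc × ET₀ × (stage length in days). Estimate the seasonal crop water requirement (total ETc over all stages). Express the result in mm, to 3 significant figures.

249 mm

initial: 0.41 × 2.86 × 35 = 41.04 mm
mid-season: 1.18 × 5.36 × 25 = 158.12 mm
late-season: 0.68 × 3.69 × 20 = 50.18 mm
Seasonal total = 249.34 mm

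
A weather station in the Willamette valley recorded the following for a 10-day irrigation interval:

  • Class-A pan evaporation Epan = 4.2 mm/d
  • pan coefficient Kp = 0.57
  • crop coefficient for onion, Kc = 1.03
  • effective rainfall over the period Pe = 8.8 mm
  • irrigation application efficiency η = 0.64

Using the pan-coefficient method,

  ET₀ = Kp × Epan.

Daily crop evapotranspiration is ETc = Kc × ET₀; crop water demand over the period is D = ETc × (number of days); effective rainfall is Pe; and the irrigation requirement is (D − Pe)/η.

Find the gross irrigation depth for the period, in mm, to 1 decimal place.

24.8 mm

ET₀ = 0.57 × 4.2 = 2.3940 mm/d
ETc = Kc × ET₀ = 1.03 × 2.3940 = 2.4658 mm/d
Crop demand D = ETc × 10 d = 2.4658 × 10 = 24.658 mm
D − Pe = 24.658 − 8.8 = 15.858 mm
Gross irrigation = 15.858 / 0.64 = 24.778 mm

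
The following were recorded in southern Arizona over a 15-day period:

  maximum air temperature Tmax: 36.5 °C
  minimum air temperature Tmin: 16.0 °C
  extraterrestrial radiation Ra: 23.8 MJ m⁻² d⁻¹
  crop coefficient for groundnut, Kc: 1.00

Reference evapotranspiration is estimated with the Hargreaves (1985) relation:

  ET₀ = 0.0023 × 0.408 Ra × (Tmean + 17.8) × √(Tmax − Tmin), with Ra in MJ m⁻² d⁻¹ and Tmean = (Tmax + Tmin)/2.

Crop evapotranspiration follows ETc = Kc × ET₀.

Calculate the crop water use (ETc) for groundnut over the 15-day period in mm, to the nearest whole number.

Tmean = (36.5 + 16.0)/2 = 26.25 °C
0.408 Ra = 0.408 × 23.8 = 9.7104 mm/d equivalent
ET₀ = 0.0023 × 9.7104 × (26.25 + 17.8) × √20.5 = 0.0023 × 9.7104 × 44.05 × 4.5277 = 4.4544 mm/d
ETc = Kc × ET₀ = 1.00 × 4.4544 = 4.4544 mm/d
Over 15 days: 4.4544 × 15 = 66.816 mm

67 mm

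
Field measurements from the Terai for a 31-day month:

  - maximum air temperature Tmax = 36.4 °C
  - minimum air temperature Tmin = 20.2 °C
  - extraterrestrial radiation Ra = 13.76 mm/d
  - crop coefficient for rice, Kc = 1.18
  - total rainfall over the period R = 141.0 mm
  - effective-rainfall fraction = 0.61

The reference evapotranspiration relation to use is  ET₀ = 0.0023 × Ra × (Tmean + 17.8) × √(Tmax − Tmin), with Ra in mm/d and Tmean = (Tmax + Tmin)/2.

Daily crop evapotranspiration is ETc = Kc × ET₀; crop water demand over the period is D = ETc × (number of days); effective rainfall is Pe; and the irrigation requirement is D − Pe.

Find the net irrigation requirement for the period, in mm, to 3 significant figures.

129 mm

Tmean = (36.4 + 20.2)/2 = 28.30 °C
ET₀ = 0.0023 × 13.76 × (28.30 + 17.8) × √16.2 = 0.0023 × 13.76 × 46.10 × 4.0249 = 5.8722 mm/d
ETc = Kc × ET₀ = 1.18 × 5.8722 = 6.9292 mm/d
Crop demand D = ETc × 31 d = 6.9292 × 31 = 214.805 mm
Pe = 0.61 × 141.0 = 86.010 mm
D − Pe = 214.805 − 86.010 = 128.795 mm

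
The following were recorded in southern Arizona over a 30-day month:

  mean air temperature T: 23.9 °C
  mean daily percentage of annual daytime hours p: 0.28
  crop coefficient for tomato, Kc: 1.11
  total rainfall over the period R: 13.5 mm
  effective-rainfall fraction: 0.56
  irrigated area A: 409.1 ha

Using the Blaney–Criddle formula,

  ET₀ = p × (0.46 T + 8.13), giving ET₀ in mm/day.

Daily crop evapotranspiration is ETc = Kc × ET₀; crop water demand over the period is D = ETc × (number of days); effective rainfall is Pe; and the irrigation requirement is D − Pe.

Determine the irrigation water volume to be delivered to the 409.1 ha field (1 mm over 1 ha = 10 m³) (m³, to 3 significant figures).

699000 m³

ET₀ = 0.28 × (0.46 × 23.9 + 8.13) = 0.28 × 19.124 = 5.3547 mm/d
ETc = Kc × ET₀ = 1.11 × 5.3547 = 5.9437 mm/d
Crop demand D = ETc × 30 d = 5.9437 × 30 = 178.311 mm
Pe = 0.56 × 13.5 = 7.560 mm
D − Pe = 178.311 − 7.560 = 170.751 mm
Volume = 170.751 mm × 409.1 ha × 10 = 698542.3 m³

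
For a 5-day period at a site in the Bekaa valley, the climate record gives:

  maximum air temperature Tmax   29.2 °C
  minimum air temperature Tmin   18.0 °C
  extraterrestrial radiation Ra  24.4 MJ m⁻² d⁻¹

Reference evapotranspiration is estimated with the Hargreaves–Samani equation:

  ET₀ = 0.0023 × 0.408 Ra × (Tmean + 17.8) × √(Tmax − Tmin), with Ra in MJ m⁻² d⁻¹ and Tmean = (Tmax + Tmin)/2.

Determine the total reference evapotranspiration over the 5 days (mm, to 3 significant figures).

Tmean = (29.2 + 18.0)/2 = 23.60 °C
0.408 Ra = 0.408 × 24.4 = 9.9552 mm/d equivalent
ET₀ = 0.0023 × 9.9552 × (23.60 + 17.8) × √11.2 = 0.0023 × 9.9552 × 41.40 × 3.3466 = 3.1724 mm/d
Over 5 days: 3.1724 × 5 = 15.862 mm

15.9 mm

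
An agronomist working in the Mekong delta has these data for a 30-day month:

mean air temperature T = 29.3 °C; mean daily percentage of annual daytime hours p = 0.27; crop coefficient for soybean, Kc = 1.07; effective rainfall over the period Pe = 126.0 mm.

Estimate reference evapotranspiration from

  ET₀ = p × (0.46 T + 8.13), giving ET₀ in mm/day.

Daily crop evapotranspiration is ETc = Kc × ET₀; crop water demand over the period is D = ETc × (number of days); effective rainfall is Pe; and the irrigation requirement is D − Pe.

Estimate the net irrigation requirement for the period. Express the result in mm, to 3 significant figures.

61.3 mm

ET₀ = 0.27 × (0.46 × 29.3 + 8.13) = 0.27 × 21.608 = 5.8342 mm/d
ETc = Kc × ET₀ = 1.07 × 5.8342 = 6.2426 mm/d
Crop demand D = ETc × 30 d = 6.2426 × 30 = 187.278 mm
D − Pe = 187.278 − 126.0 = 61.278 mm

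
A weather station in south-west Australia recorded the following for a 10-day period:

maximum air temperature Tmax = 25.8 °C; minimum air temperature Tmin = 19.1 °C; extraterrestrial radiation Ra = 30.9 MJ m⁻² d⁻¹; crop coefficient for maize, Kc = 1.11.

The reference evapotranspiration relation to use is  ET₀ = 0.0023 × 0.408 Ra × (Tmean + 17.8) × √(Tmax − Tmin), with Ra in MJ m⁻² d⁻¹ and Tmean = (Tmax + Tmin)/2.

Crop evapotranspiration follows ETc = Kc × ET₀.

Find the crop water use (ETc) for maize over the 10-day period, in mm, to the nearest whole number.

Tmean = (25.8 + 19.1)/2 = 22.45 °C
0.408 Ra = 0.408 × 30.9 = 12.6072 mm/d equivalent
ET₀ = 0.0023 × 12.6072 × (22.45 + 17.8) × √6.7 = 0.0023 × 12.6072 × 40.25 × 2.5884 = 3.0210 mm/d
ETc = Kc × ET₀ = 1.11 × 3.0210 = 3.3533 mm/d
Over 10 days: 3.3533 × 10 = 33.533 mm

34 mm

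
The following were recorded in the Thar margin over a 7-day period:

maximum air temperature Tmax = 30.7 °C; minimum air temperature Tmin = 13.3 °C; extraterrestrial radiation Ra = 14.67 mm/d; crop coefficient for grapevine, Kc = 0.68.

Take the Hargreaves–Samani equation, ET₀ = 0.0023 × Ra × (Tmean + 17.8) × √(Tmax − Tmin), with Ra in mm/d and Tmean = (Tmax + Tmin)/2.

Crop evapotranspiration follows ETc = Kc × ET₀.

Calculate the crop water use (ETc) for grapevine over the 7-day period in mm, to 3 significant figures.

26.7 mm

Tmean = (30.7 + 13.3)/2 = 22.00 °C
ET₀ = 0.0023 × 14.67 × (22.00 + 17.8) × √17.4 = 0.0023 × 14.67 × 39.80 × 4.1713 = 5.6016 mm/d
ETc = Kc × ET₀ = 0.68 × 5.6016 = 3.8091 mm/d
Over 7 days: 3.8091 × 7 = 26.664 mm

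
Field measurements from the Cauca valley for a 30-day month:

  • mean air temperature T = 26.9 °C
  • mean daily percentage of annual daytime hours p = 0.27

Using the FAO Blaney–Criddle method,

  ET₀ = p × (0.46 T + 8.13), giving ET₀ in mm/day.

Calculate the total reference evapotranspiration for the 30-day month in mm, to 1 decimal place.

166.1 mm

ET₀ = 0.27 × (0.46 × 26.9 + 8.13) = 0.27 × 20.504 = 5.5361 mm/d
Monthly total = 5.5361 × 30 = 166.083 mm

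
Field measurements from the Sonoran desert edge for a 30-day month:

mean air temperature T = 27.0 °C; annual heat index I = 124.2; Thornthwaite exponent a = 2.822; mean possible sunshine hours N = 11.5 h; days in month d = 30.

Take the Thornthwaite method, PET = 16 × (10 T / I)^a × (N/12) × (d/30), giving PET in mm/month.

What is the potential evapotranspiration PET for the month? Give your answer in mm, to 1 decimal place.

137.2 mm

10T/I = 10 × 27.0 / 124.2 = 2.1739
(10T/I)^a = 2.1739^2.822 = 8.9473
Uncorrected PET = 16 × 8.9473 = 143.157 mm
Correction = (N/12)(d/30) = (11.5/12)(30/30) = 0.9583
PET = 143.157 × 0.9583 = 137.187 mm/month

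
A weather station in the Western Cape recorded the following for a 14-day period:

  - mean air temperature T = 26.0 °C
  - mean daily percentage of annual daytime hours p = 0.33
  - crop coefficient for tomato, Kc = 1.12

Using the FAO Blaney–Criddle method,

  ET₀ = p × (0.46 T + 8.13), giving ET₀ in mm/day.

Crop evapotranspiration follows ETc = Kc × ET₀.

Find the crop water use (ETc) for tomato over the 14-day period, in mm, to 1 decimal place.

ET₀ = 0.33 × (0.46 × 26.0 + 8.13) = 0.33 × 20.090 = 6.6297 mm/d
ETc = Kc × ET₀ = 1.12 × 6.6297 = 7.4253 mm/d
Over 14 days: 7.4253 × 14 = 103.954 mm

104.0 mm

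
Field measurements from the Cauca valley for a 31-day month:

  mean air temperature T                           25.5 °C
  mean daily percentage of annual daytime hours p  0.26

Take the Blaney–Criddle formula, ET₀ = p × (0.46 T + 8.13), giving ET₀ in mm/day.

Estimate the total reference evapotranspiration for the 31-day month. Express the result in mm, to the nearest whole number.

160 mm

ET₀ = 0.26 × (0.46 × 25.5 + 8.13) = 0.26 × 19.860 = 5.1636 mm/d
Monthly total = 5.1636 × 31 = 160.072 mm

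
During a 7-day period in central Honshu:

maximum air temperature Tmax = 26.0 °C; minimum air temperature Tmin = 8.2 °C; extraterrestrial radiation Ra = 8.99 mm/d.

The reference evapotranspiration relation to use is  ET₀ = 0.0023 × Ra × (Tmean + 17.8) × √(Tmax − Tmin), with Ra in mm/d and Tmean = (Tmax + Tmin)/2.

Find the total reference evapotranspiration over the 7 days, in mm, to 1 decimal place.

Tmean = (26.0 + 8.2)/2 = 17.10 °C
ET₀ = 0.0023 × 8.99 × (17.10 + 17.8) × √17.8 = 0.0023 × 8.99 × 34.90 × 4.2190 = 3.0445 mm/d
Over 7 days: 3.0445 × 7 = 21.312 mm

21.3 mm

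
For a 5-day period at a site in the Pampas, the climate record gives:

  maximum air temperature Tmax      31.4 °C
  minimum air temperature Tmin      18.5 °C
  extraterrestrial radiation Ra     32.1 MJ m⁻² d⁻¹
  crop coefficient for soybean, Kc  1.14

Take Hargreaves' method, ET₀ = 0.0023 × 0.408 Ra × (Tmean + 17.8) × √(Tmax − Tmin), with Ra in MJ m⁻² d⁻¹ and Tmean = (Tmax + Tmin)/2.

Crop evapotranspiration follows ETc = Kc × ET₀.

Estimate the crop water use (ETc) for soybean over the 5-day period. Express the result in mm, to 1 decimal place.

26.4 mm

Tmean = (31.4 + 18.5)/2 = 24.95 °C
0.408 Ra = 0.408 × 32.1 = 13.0968 mm/d equivalent
ET₀ = 0.0023 × 13.0968 × (24.95 + 17.8) × √12.9 = 0.0023 × 13.0968 × 42.75 × 3.5917 = 4.6252 mm/d
ETc = Kc × ET₀ = 1.14 × 4.6252 = 5.2727 mm/d
Over 5 days: 5.2727 × 5 = 26.364 mm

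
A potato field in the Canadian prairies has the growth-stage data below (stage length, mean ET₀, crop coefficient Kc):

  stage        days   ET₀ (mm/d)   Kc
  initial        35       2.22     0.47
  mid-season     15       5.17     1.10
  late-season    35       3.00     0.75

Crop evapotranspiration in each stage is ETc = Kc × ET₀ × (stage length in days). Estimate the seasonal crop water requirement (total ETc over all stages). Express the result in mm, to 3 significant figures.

initial: 0.47 × 2.22 × 35 = 36.52 mm
mid-season: 1.10 × 5.17 × 15 = 85.31 mm
late-season: 0.75 × 3.00 × 35 = 78.75 mm
Seasonal total = 200.58 mm

201 mm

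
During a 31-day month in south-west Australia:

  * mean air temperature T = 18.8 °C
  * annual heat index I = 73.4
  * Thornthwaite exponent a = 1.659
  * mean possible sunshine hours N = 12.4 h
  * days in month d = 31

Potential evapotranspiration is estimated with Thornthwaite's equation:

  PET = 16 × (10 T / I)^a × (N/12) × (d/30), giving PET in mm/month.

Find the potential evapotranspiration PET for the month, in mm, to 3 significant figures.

81.3 mm

10T/I = 10 × 18.8 / 73.4 = 2.5613
(10T/I)^a = 2.5613^1.659 = 4.7603
Uncorrected PET = 16 × 4.7603 = 76.165 mm
Correction = (N/12)(d/30) = (12.4/12)(31/30) = 1.0678
PET = 76.165 × 1.0678 = 81.329 mm/month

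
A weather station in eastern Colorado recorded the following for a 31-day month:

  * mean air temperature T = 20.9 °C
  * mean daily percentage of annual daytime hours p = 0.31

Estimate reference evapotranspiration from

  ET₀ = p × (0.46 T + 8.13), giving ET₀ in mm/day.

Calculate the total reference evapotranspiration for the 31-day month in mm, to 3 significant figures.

171 mm

ET₀ = 0.31 × (0.46 × 20.9 + 8.13) = 0.31 × 17.744 = 5.5006 mm/d
Monthly total = 5.5006 × 31 = 170.519 mm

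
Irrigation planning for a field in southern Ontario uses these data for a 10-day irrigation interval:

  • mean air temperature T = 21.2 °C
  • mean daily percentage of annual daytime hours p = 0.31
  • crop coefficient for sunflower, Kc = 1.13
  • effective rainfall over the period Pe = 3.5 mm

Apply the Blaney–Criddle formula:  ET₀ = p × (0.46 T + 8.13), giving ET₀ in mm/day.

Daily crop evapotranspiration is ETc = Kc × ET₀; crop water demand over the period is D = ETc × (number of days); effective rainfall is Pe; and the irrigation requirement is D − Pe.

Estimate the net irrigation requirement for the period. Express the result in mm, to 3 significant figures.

59.1 mm

ET₀ = 0.31 × (0.46 × 21.2 + 8.13) = 0.31 × 17.882 = 5.5434 mm/d
ETc = Kc × ET₀ = 1.13 × 5.5434 = 6.2640 mm/d
Crop demand D = ETc × 10 d = 6.2640 × 10 = 62.640 mm
D − Pe = 62.640 − 3.5 = 59.140 mm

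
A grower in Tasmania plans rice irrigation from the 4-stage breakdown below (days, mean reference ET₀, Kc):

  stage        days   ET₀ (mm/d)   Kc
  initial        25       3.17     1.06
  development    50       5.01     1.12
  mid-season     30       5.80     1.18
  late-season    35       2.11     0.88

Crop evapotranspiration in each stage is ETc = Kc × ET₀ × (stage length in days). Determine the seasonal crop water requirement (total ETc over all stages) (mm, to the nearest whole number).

635 mm

initial: 1.06 × 3.17 × 25 = 84.01 mm
development: 1.12 × 5.01 × 50 = 280.56 mm
mid-season: 1.18 × 5.80 × 30 = 205.32 mm
late-season: 0.88 × 2.11 × 35 = 64.99 mm
Seasonal total = 634.88 mm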